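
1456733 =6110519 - 4653786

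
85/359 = 85/359 = 0.24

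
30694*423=12983562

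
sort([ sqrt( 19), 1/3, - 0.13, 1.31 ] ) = [ - 0.13,1/3,1.31, sqrt( 19)]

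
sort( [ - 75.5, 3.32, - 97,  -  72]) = [ - 97,-75.5,  -  72 , 3.32]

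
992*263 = 260896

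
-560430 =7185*( - 78 ) 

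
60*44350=2661000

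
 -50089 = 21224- 71313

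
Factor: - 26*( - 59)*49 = 2^1 * 7^2*13^1*59^1= 75166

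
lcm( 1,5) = 5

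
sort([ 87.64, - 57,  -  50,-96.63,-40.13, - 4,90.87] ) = [ - 96.63,-57,-50, - 40.13, -4, 87.64 , 90.87]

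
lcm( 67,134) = 134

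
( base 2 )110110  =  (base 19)2G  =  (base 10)54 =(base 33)1L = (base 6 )130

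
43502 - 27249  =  16253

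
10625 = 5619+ 5006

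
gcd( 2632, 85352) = 376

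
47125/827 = 47125/827 = 56.98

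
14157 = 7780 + 6377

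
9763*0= 0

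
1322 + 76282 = 77604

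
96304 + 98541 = 194845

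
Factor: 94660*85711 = 8113403260 = 2^2*5^1*4733^1  *  85711^1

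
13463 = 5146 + 8317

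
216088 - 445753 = -229665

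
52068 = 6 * 8678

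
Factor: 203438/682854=101719/341427 = 3^(  -  1)*101719^1*113809^ ( - 1)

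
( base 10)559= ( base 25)m9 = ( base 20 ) 17J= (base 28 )JR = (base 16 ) 22F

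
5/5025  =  1/1005  =  0.00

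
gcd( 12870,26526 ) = 6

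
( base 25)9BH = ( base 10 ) 5917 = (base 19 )g78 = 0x171D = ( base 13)2902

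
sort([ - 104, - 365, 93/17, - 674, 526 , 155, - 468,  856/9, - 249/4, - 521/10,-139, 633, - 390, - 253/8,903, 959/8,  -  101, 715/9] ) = [ - 674, - 468, -390 ,  -  365, - 139, - 104, - 101,- 249/4, - 521/10, - 253/8, 93/17, 715/9  ,  856/9,959/8, 155, 526,633, 903 ] 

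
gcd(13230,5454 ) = 54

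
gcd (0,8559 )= 8559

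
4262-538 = 3724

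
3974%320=134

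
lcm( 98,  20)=980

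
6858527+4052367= 10910894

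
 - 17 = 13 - 30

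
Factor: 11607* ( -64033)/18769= - 3^1 * 53^1 * 73^1 *137^( - 2) * 64033^1  =  - 743231031/18769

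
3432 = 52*66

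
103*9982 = 1028146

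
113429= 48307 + 65122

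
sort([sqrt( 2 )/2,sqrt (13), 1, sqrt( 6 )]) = [ sqrt(2 )/2, 1 , sqrt( 6 ), sqrt(13)] 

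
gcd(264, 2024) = 88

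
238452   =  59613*4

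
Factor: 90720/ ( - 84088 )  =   - 2^2*3^4*5^1*7^1*23^( - 1 )*457^(-1 )  =  - 11340/10511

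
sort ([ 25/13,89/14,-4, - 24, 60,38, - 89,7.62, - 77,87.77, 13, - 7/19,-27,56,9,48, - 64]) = [ - 89,-77, - 64, - 27, - 24, - 4, - 7/19,25/13,89/14, 7.62, 9, 13,38, 48, 56, 60, 87.77]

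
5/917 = 5/917 = 0.01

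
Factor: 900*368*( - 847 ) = - 2^6*3^2*5^2* 7^1*11^2*23^1 = -280526400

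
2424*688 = 1667712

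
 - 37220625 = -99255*375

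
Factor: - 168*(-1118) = 2^4*3^1* 7^1*13^1* 43^1 =187824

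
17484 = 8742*2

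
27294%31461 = 27294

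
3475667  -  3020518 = 455149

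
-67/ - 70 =67/70 = 0.96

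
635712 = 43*14784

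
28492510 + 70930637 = 99423147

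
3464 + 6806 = 10270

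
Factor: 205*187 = 5^1*11^1*17^1*41^1=38335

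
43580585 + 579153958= 622734543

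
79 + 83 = 162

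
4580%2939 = 1641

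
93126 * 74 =6891324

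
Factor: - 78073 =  - 101^1 *773^1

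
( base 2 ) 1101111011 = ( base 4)31323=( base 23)1FH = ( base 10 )891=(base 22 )1IB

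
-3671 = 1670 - 5341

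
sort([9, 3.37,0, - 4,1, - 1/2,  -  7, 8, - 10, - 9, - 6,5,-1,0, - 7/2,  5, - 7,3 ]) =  [ - 10, - 9, - 7, - 7, - 6, - 4, - 7/2, - 1, - 1/2, 0,0,1,3,3.37,5, 5,8, 9] 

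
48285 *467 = 22549095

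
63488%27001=9486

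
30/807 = 10/269 = 0.04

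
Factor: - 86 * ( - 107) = 2^1*43^1*107^1 =9202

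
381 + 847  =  1228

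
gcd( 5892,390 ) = 6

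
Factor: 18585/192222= 35/362 = 2^( - 1)*5^1*7^1 * 181^( - 1)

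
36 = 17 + 19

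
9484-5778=3706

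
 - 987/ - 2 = 987/2 = 493.50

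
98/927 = 98/927  =  0.11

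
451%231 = 220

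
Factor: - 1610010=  -2^1*3^3*5^1*67^1*89^1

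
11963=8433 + 3530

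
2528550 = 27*93650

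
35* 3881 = 135835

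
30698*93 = 2854914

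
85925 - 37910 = 48015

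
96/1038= 16/173 = 0.09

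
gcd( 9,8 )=1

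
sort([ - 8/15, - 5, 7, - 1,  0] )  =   [ - 5,  -  1,  -  8/15, 0,7]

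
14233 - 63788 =-49555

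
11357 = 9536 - - 1821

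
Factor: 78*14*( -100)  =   - 109200= - 2^4*3^1*5^2*7^1*13^1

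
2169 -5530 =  - 3361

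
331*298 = 98638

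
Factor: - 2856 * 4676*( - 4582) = 61191033792 = 2^6*3^1*7^2*17^1* 29^1*79^1 * 167^1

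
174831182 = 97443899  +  77387283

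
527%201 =125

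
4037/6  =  4037/6 =672.83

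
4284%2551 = 1733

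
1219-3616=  - 2397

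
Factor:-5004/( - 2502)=2^1  =  2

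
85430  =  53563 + 31867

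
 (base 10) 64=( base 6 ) 144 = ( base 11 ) 59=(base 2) 1000000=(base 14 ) 48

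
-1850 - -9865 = 8015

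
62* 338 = 20956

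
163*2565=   418095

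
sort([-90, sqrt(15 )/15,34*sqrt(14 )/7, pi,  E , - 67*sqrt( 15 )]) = [ - 67*sqrt(15 ),- 90,sqrt( 15)/15,E,  pi,34 * sqrt ( 14) /7]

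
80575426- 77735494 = 2839932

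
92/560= 23/140 = 0.16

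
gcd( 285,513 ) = 57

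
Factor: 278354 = 2^1*139177^1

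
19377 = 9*2153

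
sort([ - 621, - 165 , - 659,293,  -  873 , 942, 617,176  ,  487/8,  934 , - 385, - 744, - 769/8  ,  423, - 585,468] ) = [ - 873, - 744, - 659, - 621 , - 585, - 385, - 165 , - 769/8,  487/8 , 176,293,423,  468,617, 934,942 ]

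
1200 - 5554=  - 4354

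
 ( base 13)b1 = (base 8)220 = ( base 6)400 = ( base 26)5e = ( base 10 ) 144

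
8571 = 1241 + 7330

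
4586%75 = 11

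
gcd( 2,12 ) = 2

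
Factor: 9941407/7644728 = 1420201/1092104 = 2^(-3)*13^( - 1 )*10501^( - 1)*1420201^1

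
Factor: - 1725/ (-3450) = 1/2 = 2^( - 1)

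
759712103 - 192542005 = 567170098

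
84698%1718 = 516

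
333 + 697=1030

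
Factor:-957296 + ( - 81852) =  - 1039148 = - 2^2*11^2 * 19^1*113^1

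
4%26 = 4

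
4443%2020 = 403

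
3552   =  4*888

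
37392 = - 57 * ( - 656 ) 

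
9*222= 1998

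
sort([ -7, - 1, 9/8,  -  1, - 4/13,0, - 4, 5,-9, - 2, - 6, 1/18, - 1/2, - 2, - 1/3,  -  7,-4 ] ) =[ - 9, - 7,  -  7, - 6, - 4, - 4, - 2, - 2, - 1,-1, - 1/2, - 1/3, - 4/13, 0,1/18,  9/8,5] 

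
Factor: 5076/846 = 6= 2^1*3^1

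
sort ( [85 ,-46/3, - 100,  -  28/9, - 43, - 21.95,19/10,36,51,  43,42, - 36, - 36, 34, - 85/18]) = [  -  100, - 43, - 36, - 36,-21.95, - 46/3, - 85/18 ,  -  28/9, 19/10,34,36,42,43,51,  85 ]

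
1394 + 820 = 2214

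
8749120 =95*92096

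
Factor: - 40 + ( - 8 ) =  - 48 =- 2^4*3^1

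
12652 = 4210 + 8442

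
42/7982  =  21/3991  =  0.01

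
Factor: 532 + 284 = 816=2^4*3^1*17^1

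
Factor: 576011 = 17^1*31^1 * 1093^1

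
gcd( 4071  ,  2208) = 69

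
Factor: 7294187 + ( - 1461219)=5832968 = 2^3* 53^1* 13757^1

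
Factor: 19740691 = 19740691^1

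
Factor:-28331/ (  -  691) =41 = 41^1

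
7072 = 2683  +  4389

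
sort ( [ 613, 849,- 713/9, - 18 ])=[- 713/9,- 18 , 613,  849]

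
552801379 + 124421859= 677223238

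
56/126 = 4/9=0.44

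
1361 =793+568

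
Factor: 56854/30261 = 2^1*3^(-1)*11^( - 1) * 31^1= 62/33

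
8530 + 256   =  8786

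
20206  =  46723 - 26517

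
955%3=1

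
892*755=673460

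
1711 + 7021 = 8732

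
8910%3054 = 2802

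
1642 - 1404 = 238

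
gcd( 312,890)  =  2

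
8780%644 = 408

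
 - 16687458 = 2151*( -7758) 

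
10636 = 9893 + 743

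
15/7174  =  15/7174 = 0.00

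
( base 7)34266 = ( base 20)11g1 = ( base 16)2211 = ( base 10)8721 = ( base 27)bq0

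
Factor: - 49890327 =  - 3^1*16630109^1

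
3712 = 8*464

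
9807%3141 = 384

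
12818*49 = 628082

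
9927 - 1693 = 8234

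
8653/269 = 32+45/269 = 32.17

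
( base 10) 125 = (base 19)6B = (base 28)4d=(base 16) 7D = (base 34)3N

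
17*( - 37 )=-629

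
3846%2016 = 1830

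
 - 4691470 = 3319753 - 8011223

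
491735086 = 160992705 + 330742381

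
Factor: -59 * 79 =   -  4661 = - 59^1*79^1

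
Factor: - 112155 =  - 3^1*5^1*7477^1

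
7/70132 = 7/70132 = 0.00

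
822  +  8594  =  9416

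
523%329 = 194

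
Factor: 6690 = 2^1*3^1*5^1*223^1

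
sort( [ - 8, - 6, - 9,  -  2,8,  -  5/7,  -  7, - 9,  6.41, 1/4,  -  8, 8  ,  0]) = [ - 9, - 9,  -  8, -8,- 7,-6, - 2,-5/7, 0, 1/4, 6.41,  8 , 8]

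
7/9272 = 7/9272 = 0.00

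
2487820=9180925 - 6693105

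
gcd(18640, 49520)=80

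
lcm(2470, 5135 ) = 195130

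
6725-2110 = 4615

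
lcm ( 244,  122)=244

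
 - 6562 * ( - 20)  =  131240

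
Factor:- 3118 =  - 2^1 *1559^1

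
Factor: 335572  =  2^2*43^1*1951^1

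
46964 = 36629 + 10335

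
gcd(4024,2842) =2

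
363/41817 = 121/13939 = 0.01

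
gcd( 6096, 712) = 8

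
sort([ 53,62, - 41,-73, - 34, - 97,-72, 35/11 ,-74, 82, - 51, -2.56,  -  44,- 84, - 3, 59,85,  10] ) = [ - 97, - 84, - 74, - 73, - 72,- 51, - 44, - 41, - 34, - 3, - 2.56,35/11, 10,53, 59 , 62, 82 , 85]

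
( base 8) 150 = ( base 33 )35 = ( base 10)104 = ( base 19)59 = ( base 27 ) 3N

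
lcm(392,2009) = 16072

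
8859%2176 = 155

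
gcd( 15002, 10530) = 26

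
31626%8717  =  5475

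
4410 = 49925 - 45515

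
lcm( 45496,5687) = 45496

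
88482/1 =88482 = 88482.00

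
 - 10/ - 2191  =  10/2191 = 0.00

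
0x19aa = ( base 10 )6570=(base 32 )6DA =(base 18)1250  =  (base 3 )100000100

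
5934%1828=450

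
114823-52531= 62292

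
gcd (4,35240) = 4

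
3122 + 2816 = 5938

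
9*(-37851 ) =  - 340659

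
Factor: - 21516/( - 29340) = 3^( - 1 )*5^( - 1)*11^1  =  11/15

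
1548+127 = 1675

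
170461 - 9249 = 161212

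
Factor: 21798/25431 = 2^1*3^1 * 7^( - 1) = 6/7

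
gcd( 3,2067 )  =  3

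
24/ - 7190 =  - 12/3595 = -0.00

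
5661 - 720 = 4941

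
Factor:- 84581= - 7^1*43^1*281^1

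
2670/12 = 445/2 = 222.50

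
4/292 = 1/73 = 0.01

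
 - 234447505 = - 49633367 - 184814138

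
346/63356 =173/31678 = 0.01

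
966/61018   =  483/30509= 0.02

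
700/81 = 8 + 52/81 =8.64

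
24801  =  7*3543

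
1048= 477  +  571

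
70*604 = 42280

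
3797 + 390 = 4187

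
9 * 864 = 7776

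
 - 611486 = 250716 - 862202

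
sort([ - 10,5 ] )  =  [ - 10,5] 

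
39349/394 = 99+ 343/394 = 99.87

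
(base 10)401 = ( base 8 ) 621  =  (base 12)295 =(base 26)FB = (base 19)122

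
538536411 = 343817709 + 194718702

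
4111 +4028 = 8139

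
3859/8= 482+ 3/8 = 482.38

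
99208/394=49604/197 = 251.80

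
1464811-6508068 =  - 5043257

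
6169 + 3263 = 9432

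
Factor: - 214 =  - 2^1*107^1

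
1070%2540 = 1070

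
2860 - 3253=  -  393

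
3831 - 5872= - 2041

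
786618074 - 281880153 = 504737921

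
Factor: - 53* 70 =-2^1*5^1*7^1*53^1 =- 3710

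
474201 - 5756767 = - 5282566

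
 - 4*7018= -28072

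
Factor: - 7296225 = -3^1*5^2*97283^1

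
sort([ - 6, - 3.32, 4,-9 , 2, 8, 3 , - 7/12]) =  [- 9, - 6, - 3.32 , - 7/12,2,3, 4, 8]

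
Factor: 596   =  2^2*149^1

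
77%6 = 5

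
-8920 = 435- 9355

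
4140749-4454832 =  - 314083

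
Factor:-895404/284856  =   - 2^ (  -  1 )*11^( - 1 )  *  13^(-1 ) *29^1*31^1 =- 899/286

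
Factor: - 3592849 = - 13^1*276373^1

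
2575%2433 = 142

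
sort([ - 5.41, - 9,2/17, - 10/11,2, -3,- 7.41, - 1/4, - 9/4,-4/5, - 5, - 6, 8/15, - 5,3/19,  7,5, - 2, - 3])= [ - 9,  -  7.41, - 6, - 5.41, - 5, - 5, - 3, - 3,  -  9/4, - 2, - 10/11, - 4/5, - 1/4 , 2/17,3/19,8/15,2,  5,7]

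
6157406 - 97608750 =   -  91451344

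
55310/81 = 682 + 68/81  =  682.84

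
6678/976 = 3339/488  =  6.84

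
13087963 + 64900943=77988906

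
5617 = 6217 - 600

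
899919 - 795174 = 104745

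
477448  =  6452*74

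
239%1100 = 239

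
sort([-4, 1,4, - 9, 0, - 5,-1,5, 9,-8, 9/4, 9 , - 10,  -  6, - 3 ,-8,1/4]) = [ - 10,- 9, - 8, -8, - 6, - 5, - 4,-3, - 1, 0, 1/4, 1,9/4, 4, 5, 9 , 9]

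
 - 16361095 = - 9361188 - 6999907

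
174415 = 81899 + 92516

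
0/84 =0 = 0.00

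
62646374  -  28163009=34483365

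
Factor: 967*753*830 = 2^1*3^1* 5^1*83^1*251^1*967^1 = 604365330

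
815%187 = 67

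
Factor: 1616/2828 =2^2 * 7^( - 1 ) = 4/7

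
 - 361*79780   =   - 28800580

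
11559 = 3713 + 7846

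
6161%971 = 335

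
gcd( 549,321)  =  3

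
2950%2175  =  775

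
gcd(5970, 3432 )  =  6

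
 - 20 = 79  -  99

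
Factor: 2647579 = 11^1*233^1*1033^1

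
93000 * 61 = 5673000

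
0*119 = 0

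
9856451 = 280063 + 9576388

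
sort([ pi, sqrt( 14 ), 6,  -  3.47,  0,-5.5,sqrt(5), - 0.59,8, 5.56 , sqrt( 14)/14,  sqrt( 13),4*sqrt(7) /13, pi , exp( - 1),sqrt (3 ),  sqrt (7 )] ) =[ - 5.5,  -  3.47,-0.59 , 0, sqrt( 14 )/14, exp(  -  1 ) , 4*sqrt(7)/13 , sqrt( 3), sqrt( 5 ), sqrt( 7),pi, pi, sqrt(13 ),sqrt(14 ), 5.56, 6,  8]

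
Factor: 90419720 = 2^3 * 5^1*2260493^1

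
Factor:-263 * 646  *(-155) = 26334190=2^1*5^1 * 17^1 * 19^1 * 31^1 * 263^1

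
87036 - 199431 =-112395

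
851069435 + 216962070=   1068031505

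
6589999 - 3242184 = 3347815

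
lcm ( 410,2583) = 25830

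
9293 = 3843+5450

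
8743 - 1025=7718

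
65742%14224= 8846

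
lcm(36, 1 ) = 36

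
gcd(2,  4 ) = 2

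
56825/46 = 56825/46 = 1235.33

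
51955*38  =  1974290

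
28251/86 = 328 + 1/2 = 328.50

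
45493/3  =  15164 + 1/3 = 15164.33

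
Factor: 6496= 2^5*7^1*29^1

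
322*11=3542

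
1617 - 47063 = -45446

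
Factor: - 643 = -643^1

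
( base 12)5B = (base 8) 107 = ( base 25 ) 2L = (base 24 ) 2N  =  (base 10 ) 71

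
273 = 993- 720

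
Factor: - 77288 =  - 2^3*9661^1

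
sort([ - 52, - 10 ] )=[ - 52,-10] 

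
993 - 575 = 418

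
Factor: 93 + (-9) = 84=2^2  *3^1* 7^1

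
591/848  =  591/848 = 0.70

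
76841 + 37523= 114364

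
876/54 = 16 + 2/9 = 16.22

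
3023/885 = 3 + 368/885 = 3.42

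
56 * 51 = 2856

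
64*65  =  4160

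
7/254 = 7/254 = 0.03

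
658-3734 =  - 3076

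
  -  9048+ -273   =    -  9321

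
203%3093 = 203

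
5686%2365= 956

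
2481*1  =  2481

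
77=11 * 7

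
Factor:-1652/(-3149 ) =2^2 * 7^1*47^( - 1 )* 59^1*67^ (-1) 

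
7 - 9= - 2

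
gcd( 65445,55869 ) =3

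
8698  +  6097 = 14795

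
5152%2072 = 1008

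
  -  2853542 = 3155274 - 6008816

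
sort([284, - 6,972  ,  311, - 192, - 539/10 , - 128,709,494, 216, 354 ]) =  [ -192, - 128 , - 539/10,-6,216, 284,311,354,494,709, 972]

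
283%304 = 283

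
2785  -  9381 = -6596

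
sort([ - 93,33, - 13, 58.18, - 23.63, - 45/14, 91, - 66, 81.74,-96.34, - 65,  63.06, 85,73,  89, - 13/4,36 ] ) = [ - 96.34, - 93,  -  66, - 65, - 23.63, - 13, -13/4, - 45/14,  33, 36, 58.18,63.06, 73, 81.74, 85, 89, 91]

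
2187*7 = 15309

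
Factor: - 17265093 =  -  3^1*5755031^1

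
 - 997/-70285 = 997/70285 = 0.01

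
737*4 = 2948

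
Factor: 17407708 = 2^2*197^1 * 22091^1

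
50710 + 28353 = 79063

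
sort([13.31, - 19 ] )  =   [ - 19,13.31]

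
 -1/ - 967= 1/967 = 0.00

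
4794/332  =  14 + 73/166 = 14.44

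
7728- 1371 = 6357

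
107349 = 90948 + 16401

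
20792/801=25  +  767/801 = 25.96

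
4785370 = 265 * 18058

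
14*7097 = 99358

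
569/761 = 569/761 = 0.75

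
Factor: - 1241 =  - 17^1*73^1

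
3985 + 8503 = 12488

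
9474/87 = 3158/29 = 108.90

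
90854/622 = 146 + 21/311 = 146.07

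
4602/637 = 7 + 11/49 = 7.22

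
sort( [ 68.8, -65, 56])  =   [ - 65,56,68.8] 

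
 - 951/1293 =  - 1 + 114/431 = - 0.74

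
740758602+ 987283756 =1728042358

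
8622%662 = 16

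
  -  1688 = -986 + -702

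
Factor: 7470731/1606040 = 2^(-3)*5^(-1)  *  61^1*40151^( - 1 )*122471^1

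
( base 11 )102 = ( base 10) 123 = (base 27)4f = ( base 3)11120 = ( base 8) 173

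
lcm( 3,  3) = 3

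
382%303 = 79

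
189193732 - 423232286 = - 234038554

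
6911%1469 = 1035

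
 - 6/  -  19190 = 3/9595 = 0.00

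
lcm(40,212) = 2120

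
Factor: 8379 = 3^2*7^2*19^1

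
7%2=1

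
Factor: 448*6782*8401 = 25525060736 = 2^7*7^1*31^1*271^1*3391^1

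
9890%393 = 65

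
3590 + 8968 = 12558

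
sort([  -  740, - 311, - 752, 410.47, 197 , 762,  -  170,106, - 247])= [-752,-740, - 311  ,-247 , - 170, 106, 197,410.47,762] 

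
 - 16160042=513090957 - 529250999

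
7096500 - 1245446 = 5851054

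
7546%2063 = 1357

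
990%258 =216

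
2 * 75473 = 150946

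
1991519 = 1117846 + 873673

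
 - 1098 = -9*122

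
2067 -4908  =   - 2841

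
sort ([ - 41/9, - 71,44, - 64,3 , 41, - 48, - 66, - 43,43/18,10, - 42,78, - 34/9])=[- 71, - 66, - 64, - 48, - 43, - 42, - 41/9, - 34/9, 43/18,3,  10, 41 , 44, 78]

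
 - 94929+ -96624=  - 191553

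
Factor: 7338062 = 2^1*37^1*53^1 * 1871^1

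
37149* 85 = 3157665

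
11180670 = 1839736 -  - 9340934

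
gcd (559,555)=1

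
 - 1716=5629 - 7345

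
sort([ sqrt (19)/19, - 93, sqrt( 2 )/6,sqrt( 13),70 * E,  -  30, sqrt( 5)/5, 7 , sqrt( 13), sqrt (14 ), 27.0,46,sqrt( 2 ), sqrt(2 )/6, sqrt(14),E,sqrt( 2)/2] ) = [  -  93,-30,sqrt( 19) /19, sqrt( 2)/6, sqrt(2)/6, sqrt( 5) /5,sqrt( 2)/2,  sqrt(2),E,sqrt( 13 ), sqrt( 13), sqrt( 14 ),sqrt (14 ),7, 27.0,46 , 70 * E] 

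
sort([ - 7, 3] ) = [ - 7,3]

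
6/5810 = 3/2905 = 0.00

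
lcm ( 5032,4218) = 286824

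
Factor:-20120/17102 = -20/17 = - 2^2*5^1*17^ ( - 1 ) 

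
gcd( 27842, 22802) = 2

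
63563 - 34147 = 29416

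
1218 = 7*174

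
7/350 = 1/50  =  0.02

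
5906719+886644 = 6793363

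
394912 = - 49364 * (- 8 )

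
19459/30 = 648 + 19/30 = 648.63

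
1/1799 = 1/1799 = 0.00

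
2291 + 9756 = 12047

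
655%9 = 7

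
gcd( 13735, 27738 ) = 67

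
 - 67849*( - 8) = 542792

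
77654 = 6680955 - 6603301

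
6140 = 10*614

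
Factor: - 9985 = -5^1 *1997^1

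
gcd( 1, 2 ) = 1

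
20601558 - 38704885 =-18103327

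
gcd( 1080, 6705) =45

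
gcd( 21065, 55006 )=1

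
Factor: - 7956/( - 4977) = 884/553 =2^2*7^( - 1 )*13^1*17^1* 79^( - 1)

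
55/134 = 55/134 = 0.41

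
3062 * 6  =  18372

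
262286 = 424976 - 162690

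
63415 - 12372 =51043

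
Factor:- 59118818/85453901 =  - 2^1 * 11^1*13^ ( -1)*  23^( - 1 )*181^(-1) * 1579^(- 1)*2687219^1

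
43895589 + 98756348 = 142651937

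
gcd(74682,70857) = 9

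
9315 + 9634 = 18949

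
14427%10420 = 4007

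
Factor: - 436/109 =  - 2^2 = - 4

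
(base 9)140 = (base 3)11100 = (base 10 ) 117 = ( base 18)69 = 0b1110101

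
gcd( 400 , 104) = 8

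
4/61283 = 4/61283 = 0.00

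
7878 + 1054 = 8932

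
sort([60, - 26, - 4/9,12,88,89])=[-26, - 4/9,12,60, 88,89 ]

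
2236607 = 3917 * 571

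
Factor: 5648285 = 5^1*229^1*4933^1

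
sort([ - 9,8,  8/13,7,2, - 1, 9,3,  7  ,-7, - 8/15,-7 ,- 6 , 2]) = [-9, - 7, - 7,- 6,-1 ,-8/15,  8/13, 2, 2, 3,7,  7,8,9]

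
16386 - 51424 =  - 35038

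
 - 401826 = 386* ( - 1041)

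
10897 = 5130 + 5767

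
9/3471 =3/1157 = 0.00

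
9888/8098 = 4944/4049 =1.22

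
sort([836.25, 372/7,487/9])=[372/7, 487/9,836.25]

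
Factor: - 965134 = - 2^1  *653^1 * 739^1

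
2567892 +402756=2970648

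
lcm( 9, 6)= 18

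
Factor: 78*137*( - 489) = -2^1*3^2*13^1 *137^1 * 163^1   =  - 5225454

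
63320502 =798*79349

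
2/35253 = 2/35253 = 0.00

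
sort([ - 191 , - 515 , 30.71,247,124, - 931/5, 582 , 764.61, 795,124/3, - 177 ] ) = [  -  515,- 191,-931/5  ,-177 , 30.71, 124/3, 124,  247, 582,  764.61, 795]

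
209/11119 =209/11119 = 0.02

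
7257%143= 107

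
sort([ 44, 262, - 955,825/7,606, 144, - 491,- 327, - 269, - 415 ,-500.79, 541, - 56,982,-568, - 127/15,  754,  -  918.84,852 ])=[ - 955,-918.84, - 568,-500.79, - 491, - 415, -327, - 269, - 56, - 127/15, 44,825/7,144, 262, 541,606,  754, 852,982 ]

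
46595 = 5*9319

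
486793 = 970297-483504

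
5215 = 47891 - 42676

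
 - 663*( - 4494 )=2979522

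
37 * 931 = 34447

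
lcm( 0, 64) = 0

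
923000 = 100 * 9230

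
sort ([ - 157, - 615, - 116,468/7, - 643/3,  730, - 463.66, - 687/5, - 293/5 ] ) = [ - 615, - 463.66, - 643/3, - 157, - 687/5, - 116 , -293/5  ,  468/7 , 730 ]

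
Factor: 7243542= 2^1*3^2*402419^1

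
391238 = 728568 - 337330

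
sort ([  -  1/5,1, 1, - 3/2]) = [ -3/2, - 1/5,1, 1]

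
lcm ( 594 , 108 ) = 1188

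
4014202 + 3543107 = 7557309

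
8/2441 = 8/2441 = 0.00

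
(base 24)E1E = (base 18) 1702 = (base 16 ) 1fa6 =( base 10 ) 8102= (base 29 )9IB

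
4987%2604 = 2383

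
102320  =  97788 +4532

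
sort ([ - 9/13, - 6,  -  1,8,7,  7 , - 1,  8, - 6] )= [ - 6, - 6, - 1, - 1, - 9/13, 7, 7 , 8,8]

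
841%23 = 13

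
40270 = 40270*1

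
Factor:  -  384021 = -3^4 * 11^1 * 431^1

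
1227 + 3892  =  5119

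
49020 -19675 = 29345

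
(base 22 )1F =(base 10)37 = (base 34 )13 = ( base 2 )100101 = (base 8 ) 45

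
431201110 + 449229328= 880430438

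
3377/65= 51 + 62/65 = 51.95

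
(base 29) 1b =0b101000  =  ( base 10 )40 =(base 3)1111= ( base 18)24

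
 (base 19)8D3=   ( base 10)3138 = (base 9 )4266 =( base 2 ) 110001000010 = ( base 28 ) 402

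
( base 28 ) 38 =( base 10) 92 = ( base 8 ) 134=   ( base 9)112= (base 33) 2Q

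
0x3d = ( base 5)221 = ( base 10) 61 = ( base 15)41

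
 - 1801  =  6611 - 8412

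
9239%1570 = 1389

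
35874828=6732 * 5329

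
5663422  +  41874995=47538417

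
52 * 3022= 157144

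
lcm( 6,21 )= 42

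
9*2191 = 19719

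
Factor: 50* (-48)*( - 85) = 204000 = 2^5 *3^1*5^3*17^1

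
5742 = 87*66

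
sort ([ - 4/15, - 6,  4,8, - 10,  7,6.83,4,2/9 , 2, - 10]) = [ - 10, - 10 ,- 6, - 4/15,2/9, 2,4, 4,6.83, 7,8 ]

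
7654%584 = 62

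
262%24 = 22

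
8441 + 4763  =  13204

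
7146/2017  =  3 + 1095/2017 = 3.54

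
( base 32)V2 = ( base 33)u4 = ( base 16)3E2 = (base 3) 1100211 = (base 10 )994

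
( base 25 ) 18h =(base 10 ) 842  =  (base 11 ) 6A6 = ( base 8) 1512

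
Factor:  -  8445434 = - 2^1*4222717^1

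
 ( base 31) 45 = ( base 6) 333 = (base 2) 10000001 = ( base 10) 129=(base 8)201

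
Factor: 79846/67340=83/70 = 2^(  -  1)*5^(  -  1)*7^(-1 )*83^1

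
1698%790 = 118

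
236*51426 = 12136536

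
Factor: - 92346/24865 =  - 2^1*3^1*5^ ( - 1)*4973^( - 1 )*15391^1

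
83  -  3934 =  - 3851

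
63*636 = 40068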